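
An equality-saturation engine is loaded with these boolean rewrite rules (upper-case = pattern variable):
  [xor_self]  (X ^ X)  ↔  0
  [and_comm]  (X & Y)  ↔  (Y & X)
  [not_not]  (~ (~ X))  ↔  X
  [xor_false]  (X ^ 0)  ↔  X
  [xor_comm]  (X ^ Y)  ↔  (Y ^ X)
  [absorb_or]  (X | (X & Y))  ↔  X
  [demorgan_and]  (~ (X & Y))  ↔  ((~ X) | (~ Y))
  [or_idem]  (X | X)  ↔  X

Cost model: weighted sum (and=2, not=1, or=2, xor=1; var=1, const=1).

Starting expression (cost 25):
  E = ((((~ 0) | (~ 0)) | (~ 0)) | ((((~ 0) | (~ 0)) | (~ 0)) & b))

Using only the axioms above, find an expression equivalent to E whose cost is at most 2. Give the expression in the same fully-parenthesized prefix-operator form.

(~ 0)   [cost 2]

step 1: absorb_or (→) rewrites ((((~ 0) | (~ 0)) | (~ 0)) | ((((~ 0) | (~ 0)) | (~ 0)) & b)) into (((~ 0) | (~ 0)) | (~ 0))
step 2: or_idem (→) rewrites ((~ 0) | (~ 0)) into (~ 0), now ((~ 0) | (~ 0))
step 3: or_idem (→) rewrites ((~ 0) | (~ 0)) into (~ 0), reaching cost 2 (bound 2)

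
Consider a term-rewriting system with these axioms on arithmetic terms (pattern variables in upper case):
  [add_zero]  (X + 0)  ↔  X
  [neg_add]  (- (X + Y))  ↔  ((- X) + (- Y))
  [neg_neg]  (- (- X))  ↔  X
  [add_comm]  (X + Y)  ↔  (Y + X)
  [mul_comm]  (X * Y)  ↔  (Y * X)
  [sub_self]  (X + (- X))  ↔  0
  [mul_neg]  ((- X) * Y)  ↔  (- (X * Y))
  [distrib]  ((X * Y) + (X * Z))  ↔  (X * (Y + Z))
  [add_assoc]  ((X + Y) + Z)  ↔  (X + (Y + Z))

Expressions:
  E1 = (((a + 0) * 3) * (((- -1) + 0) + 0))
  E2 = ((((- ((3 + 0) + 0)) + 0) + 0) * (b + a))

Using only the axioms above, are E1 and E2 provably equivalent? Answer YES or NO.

The axioms are sound identities: if E1 ↔* E2 then E1 and E2 evaluate identically under any assignment.
Under a=0, b=1: E1 evaluates to 0, E2 to -3. Distinct ⇒ no rewrite sequence connects them.

NO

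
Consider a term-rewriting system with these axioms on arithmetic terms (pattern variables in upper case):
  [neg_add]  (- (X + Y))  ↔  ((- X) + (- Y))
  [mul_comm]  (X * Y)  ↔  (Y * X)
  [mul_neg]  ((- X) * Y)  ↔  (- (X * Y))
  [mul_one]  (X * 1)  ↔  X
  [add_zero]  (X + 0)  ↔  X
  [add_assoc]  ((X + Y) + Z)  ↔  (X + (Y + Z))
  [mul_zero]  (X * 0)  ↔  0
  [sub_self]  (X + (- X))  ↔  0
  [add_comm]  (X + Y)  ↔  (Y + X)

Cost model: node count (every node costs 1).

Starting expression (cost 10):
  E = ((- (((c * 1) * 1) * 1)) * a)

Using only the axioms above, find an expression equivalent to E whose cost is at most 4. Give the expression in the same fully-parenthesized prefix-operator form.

((- c) * a)   [cost 4]

(1) (c * 1)  =[mul_one →]=  c    ⊢ ((- ((c * 1) * 1)) * a)
(2) (c * 1)  =[mul_one →]=  c    ⊢ ((- (c * 1)) * a)
(3) (c * 1)  =[mul_one →]=  c    ⊢ cost 4, within 4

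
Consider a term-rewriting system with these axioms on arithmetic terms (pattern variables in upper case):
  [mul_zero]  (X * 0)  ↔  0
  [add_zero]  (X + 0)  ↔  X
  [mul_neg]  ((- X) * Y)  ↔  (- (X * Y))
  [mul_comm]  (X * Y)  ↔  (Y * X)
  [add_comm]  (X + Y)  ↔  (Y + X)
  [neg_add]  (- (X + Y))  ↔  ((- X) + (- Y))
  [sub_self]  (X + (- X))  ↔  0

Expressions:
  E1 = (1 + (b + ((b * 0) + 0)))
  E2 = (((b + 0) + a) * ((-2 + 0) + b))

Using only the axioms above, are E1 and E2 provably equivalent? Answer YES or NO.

NO

Every axiom is a valid identity, so a rewrite proof would force E1 and E2 to agree under every assignment.
At a=0, b=0: E1 = 1 but E2 = 0; they differ, so no derivation exists.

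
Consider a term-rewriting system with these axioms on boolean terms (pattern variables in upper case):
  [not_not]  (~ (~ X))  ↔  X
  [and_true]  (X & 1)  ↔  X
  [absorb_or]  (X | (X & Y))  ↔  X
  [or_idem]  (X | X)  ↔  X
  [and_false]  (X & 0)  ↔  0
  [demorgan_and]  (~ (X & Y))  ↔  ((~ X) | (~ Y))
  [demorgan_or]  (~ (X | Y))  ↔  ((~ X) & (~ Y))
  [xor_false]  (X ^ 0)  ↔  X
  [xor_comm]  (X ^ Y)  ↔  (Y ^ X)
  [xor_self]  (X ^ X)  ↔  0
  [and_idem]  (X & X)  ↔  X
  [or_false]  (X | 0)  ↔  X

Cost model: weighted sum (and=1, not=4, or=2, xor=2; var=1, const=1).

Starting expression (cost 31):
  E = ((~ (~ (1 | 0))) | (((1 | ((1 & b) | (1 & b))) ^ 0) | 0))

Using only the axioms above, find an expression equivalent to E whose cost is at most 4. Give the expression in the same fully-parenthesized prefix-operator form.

(1 | 0)   [cost 4]

(1) ((1 & b) | (1 & b))  =[or_idem →]=  (1 & b)    ⊢ ((~ (~ (1 | 0))) | (((1 | (1 & b)) ^ 0) | 0))
(2) ((1 | (1 & b)) ^ 0)  =[xor_false →]=  (1 | (1 & b))    ⊢ ((~ (~ (1 | 0))) | ((1 | (1 & b)) | 0))
(3) (1 | (1 & b))  =[absorb_or →]=  1    ⊢ ((~ (~ (1 | 0))) | (1 | 0))
(4) (~ (~ (1 | 0)))  =[not_not →]=  (1 | 0)    ⊢ ((1 | 0) | (1 | 0))
(5) ((1 | 0) | (1 | 0))  =[or_idem →]=  (1 | 0)    ⊢ cost 4, within 4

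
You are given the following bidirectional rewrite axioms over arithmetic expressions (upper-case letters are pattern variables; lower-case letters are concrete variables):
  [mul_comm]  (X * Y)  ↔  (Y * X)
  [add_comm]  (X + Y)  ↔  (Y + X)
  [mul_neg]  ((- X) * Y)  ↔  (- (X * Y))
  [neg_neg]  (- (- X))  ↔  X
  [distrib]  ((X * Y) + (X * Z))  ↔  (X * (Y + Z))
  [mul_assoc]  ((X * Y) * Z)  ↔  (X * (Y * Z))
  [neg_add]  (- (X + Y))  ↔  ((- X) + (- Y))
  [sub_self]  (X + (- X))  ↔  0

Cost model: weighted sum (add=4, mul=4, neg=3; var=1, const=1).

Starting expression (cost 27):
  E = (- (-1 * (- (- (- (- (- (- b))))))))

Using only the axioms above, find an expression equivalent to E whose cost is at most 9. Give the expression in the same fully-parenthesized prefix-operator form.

(- (-1 * b))   [cost 9]

(1) (- (- (- (- (- b)))))  =[neg_neg →]=  (- (- (- b)))    ⊢ (- (-1 * (- (- (- (- b))))))
(2) (- (- b))  =[neg_neg →]=  b    ⊢ (- (-1 * (- (- b))))
(3) (- (- b))  =[neg_neg →]=  b    ⊢ cost 9, within 9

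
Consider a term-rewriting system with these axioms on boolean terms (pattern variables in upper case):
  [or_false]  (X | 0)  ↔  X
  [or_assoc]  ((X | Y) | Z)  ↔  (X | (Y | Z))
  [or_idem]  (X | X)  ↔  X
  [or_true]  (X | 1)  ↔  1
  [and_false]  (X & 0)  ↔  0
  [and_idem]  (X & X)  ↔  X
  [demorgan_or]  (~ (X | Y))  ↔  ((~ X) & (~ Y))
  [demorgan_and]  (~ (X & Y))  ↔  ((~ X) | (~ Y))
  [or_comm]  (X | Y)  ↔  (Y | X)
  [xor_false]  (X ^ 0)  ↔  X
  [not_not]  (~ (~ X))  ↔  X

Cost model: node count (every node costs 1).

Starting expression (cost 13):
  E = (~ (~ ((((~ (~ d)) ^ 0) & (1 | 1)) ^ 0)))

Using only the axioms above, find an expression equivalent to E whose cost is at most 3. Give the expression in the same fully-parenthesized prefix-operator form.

step 1: not_not (→) rewrites (~ (~ d)) into d, now (~ (~ (((d ^ 0) & (1 | 1)) ^ 0)))
step 2: or_idem (→) rewrites (1 | 1) into 1, now (~ (~ (((d ^ 0) & 1) ^ 0)))
step 3: xor_false (→) rewrites (((d ^ 0) & 1) ^ 0) into ((d ^ 0) & 1), now (~ (~ ((d ^ 0) & 1)))
step 4: not_not (→) rewrites (~ (~ ((d ^ 0) & 1))) into ((d ^ 0) & 1)
step 5: xor_false (→) rewrites (d ^ 0) into d, reaching cost 3 (bound 3)

(d & 1)   [cost 3]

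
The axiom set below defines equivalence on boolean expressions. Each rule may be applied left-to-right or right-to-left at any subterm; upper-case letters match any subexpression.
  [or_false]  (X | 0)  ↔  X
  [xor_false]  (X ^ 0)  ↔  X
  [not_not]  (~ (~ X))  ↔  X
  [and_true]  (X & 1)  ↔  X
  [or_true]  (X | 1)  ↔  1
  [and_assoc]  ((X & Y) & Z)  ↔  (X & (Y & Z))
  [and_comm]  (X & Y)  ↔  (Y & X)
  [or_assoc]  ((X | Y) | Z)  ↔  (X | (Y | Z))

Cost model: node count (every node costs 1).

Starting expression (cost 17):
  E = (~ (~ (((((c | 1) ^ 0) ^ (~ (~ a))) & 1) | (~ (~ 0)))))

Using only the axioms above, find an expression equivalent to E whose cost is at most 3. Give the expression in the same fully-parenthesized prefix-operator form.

(1) (~ (~ (((((c | 1) ^ 0) ^ (~ (~ a))) & 1) | (~ (~ 0)))))  =[not_not →]=  (((((c | 1) ^ 0) ^ (~ (~ a))) & 1) | (~ (~ 0)))
(2) (~ (~ 0))  =[not_not →]=  0    ⊢ (((((c | 1) ^ 0) ^ (~ (~ a))) & 1) | 0)
(3) ((((c | 1) ^ 0) ^ (~ (~ a))) & 1)  =[and_true →]=  (((c | 1) ^ 0) ^ (~ (~ a)))    ⊢ ((((c | 1) ^ 0) ^ (~ (~ a))) | 0)
(4) (~ (~ a))  =[not_not →]=  a    ⊢ ((((c | 1) ^ 0) ^ a) | 0)
(5) ((c | 1) ^ 0)  =[xor_false →]=  (c | 1)    ⊢ (((c | 1) ^ a) | 0)
(6) (c | 1)  =[or_true →]=  1    ⊢ ((1 ^ a) | 0)
(7) ((1 ^ a) | 0)  =[or_false →]=  (1 ^ a)    ⊢ cost 3, within 3

(1 ^ a)   [cost 3]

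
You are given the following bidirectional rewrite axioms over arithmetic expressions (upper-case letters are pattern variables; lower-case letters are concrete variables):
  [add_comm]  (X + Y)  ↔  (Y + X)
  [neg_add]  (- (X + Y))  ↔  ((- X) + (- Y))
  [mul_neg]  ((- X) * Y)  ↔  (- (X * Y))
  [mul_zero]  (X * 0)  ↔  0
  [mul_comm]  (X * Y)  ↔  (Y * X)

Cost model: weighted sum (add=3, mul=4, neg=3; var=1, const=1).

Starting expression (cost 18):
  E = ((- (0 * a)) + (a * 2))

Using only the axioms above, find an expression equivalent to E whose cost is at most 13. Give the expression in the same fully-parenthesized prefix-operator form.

(1) (0 * a)  =[mul_comm →]=  (a * 0)    ⊢ ((- (a * 0)) + (a * 2))
(2) (a * 0)  =[mul_zero →]=  0    ⊢ cost 13, within 13

((- 0) + (a * 2))   [cost 13]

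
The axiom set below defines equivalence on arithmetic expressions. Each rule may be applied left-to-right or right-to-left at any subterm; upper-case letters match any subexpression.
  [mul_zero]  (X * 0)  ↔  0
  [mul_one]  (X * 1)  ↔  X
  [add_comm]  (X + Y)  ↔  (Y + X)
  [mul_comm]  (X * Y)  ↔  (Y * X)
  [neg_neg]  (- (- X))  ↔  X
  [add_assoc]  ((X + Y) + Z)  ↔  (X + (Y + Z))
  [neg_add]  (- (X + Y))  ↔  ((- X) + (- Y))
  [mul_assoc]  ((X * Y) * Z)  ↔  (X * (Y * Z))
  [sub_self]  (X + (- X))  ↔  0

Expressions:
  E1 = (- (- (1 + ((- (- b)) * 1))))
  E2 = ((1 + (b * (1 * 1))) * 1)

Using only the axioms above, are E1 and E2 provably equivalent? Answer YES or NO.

YES

(1) (- (- (1 + ((- (- b)) * 1))))  =[neg_neg →]=  (1 + ((- (- b)) * 1))
(2) (- (- b))  =[neg_neg →]=  b    ⊢ (1 + (b * 1))
(3) (b * 1)  =[mul_one →]=  b    ⊢ (1 + b)
(4) (1 + b)  =[mul_one ←]=  ((1 + b) * 1)
(5) b  =[mul_one ←]=  (b * 1)    ⊢ ((1 + (b * 1)) * 1)
(6) 1  =[mul_one ←]=  (1 * 1)    ⊢ E2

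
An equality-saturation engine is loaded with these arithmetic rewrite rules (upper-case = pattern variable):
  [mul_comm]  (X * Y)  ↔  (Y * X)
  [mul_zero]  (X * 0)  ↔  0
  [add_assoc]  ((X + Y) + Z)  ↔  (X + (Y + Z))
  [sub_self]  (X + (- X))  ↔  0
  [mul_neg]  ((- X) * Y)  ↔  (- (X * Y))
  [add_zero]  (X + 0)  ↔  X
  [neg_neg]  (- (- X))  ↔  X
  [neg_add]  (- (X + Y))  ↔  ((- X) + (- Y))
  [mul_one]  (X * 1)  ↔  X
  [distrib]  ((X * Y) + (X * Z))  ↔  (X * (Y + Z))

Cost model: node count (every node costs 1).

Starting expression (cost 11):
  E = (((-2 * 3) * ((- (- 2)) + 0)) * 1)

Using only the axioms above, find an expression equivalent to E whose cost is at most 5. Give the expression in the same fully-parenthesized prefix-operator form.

step 1: add_zero (→) rewrites ((- (- 2)) + 0) into (- (- 2)), now (((-2 * 3) * (- (- 2))) * 1)
step 2: mul_one (→) rewrites (((-2 * 3) * (- (- 2))) * 1) into ((-2 * 3) * (- (- 2)))
step 3: neg_neg (→) rewrites (- (- 2)) into 2, reaching cost 5 (bound 5)

((-2 * 3) * 2)   [cost 5]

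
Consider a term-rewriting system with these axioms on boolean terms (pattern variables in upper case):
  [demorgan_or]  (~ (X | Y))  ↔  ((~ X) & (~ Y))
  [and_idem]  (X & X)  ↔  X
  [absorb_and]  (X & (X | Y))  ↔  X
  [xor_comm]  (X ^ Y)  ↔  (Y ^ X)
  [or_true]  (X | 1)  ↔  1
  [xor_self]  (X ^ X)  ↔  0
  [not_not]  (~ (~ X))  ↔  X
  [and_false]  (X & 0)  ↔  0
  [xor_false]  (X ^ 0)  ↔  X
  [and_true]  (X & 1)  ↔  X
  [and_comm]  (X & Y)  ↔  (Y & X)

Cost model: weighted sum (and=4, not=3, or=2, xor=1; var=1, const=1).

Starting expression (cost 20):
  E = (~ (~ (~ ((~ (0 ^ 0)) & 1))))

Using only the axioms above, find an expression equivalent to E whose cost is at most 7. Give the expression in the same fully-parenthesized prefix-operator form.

1. [and_true →] ((~ (0 ^ 0)) & 1)  →  (~ (0 ^ 0));  E = (~ (~ (~ (~ (0 ^ 0)))))
2. [not_not →] (~ (~ (~ (0 ^ 0))))  →  (~ (0 ^ 0));  E = (~ (~ (0 ^ 0)))
3. [xor_false →] (0 ^ 0)  →  0;  cost 7 ≤ 7, done

(~ (~ 0))   [cost 7]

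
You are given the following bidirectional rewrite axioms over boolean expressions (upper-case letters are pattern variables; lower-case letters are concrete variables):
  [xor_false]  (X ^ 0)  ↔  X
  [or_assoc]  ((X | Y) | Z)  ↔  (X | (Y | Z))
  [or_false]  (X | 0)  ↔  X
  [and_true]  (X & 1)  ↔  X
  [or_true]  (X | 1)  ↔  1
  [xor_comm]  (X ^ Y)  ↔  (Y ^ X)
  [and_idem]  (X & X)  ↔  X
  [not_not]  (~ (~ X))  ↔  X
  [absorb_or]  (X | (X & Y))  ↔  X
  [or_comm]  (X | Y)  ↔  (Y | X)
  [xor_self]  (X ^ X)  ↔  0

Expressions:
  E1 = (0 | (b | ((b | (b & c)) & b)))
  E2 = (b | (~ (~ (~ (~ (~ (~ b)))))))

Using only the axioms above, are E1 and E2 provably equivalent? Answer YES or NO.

YES

(1) (b | (b & c))  =[absorb_or →]=  b    ⊢ (0 | (b | (b & b)))
(2) (b & b)  =[and_idem →]=  b    ⊢ (0 | (b | b))
(3) (0 | (b | b))  =[or_comm →]=  ((b | b) | 0)
(4) ((b | b) | 0)  =[or_false →]=  (b | b)
(5) b  =[not_not ←]=  (~ (~ b))    ⊢ (b | (~ (~ b)))
(6) (~ b)  =[not_not ←]=  (~ (~ (~ b)))    ⊢ (b | (~ (~ (~ (~ b)))))
(7) (~ (~ (~ b)))  =[not_not ←]=  (~ (~ (~ (~ (~ b)))))    ⊢ E2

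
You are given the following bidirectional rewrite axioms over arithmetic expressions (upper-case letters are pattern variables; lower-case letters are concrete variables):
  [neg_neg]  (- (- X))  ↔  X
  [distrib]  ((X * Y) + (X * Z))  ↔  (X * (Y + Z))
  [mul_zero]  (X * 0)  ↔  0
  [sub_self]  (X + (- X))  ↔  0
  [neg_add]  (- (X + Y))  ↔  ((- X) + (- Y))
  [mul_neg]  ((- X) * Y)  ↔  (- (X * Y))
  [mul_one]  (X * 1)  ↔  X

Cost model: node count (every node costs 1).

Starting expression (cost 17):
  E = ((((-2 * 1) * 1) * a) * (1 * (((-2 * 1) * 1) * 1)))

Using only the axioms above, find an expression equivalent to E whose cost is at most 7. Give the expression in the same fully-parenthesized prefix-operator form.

((-2 * a) * (1 * -2))   [cost 7]

1. [mul_one →] (((-2 * 1) * 1) * 1)  →  ((-2 * 1) * 1);  E = ((((-2 * 1) * 1) * a) * (1 * ((-2 * 1) * 1)))
2. [mul_one →] ((-2 * 1) * 1)  →  (-2 * 1);  E = (((-2 * 1) * a) * (1 * ((-2 * 1) * 1)))
3. [mul_one →] (-2 * 1)  →  -2;  E = ((-2 * a) * (1 * ((-2 * 1) * 1)))
4. [mul_one →] ((-2 * 1) * 1)  →  (-2 * 1);  E = ((-2 * a) * (1 * (-2 * 1)))
5. [mul_one →] (-2 * 1)  →  -2;  cost 7 ≤ 7, done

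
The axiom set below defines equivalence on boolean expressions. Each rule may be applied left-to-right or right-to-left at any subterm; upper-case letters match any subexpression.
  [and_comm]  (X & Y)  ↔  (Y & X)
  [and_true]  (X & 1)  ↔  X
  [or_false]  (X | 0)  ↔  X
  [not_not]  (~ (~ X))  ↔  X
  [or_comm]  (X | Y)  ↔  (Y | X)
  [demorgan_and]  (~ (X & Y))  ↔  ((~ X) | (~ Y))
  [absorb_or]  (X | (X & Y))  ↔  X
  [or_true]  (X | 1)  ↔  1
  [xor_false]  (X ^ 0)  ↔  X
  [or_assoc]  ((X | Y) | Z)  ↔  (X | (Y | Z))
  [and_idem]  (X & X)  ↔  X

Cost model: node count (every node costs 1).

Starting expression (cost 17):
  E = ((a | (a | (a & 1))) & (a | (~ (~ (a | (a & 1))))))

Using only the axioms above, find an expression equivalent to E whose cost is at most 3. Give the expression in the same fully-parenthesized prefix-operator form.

1. [not_not →] (~ (~ (a | (a & 1))))  →  (a | (a & 1));  E = ((a | (a | (a & 1))) & (a | (a | (a & 1))))
2. [and_idem →] ((a | (a | (a & 1))) & (a | (a | (a & 1))))  →  (a | (a | (a & 1)))
3. [absorb_or →] (a | (a & 1))  →  a;  cost 3 ≤ 3, done

(a | a)   [cost 3]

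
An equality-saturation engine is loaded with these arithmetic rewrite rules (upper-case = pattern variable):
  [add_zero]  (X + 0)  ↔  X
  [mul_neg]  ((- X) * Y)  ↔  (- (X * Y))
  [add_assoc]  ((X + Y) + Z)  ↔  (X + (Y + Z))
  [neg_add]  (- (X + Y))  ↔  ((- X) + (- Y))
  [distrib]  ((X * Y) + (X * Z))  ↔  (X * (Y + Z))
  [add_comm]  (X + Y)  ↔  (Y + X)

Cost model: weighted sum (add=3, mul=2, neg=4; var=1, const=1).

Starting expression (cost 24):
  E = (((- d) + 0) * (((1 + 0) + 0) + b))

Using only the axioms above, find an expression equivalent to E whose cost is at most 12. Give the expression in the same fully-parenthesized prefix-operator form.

((- d) * (1 + b))   [cost 12]

1. [add_zero →] ((- d) + 0)  →  (- d);  E = ((- d) * (((1 + 0) + 0) + b))
2. [add_zero →] (1 + 0)  →  1;  E = ((- d) * ((1 + 0) + b))
3. [add_zero →] (1 + 0)  →  1;  cost 12 ≤ 12, done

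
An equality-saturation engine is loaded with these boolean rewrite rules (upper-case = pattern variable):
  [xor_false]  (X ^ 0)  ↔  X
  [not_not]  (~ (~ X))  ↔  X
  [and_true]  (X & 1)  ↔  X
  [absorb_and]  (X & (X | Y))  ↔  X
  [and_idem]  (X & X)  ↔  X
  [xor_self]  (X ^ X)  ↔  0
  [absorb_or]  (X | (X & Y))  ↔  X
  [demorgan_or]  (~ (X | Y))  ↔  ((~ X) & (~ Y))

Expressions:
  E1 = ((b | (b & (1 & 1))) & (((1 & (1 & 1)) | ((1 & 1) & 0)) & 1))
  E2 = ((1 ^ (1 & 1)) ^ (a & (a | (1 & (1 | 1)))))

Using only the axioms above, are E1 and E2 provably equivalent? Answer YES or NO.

NO

Every axiom is a valid identity, so a rewrite proof would force E1 and E2 to agree under every assignment.
At a=0, b=1: E1 = 1 but E2 = 0; they differ, so no derivation exists.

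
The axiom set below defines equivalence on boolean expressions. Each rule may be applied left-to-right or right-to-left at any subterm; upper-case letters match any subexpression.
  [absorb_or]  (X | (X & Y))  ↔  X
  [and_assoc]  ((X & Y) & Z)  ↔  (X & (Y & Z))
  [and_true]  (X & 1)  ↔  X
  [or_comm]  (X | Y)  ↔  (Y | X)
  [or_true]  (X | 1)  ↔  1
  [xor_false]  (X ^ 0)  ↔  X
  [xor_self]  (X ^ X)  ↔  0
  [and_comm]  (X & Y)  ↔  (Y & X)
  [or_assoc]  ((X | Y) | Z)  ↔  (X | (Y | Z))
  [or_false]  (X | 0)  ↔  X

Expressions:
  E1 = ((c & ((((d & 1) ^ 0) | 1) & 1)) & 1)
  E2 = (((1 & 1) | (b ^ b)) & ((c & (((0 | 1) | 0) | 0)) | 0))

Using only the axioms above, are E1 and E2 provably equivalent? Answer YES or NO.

1. [and_true →] ((((d & 1) ^ 0) | 1) & 1)  →  (((d & 1) ^ 0) | 1);  E1 = ((c & (((d & 1) ^ 0) | 1)) & 1)
2. [and_true →] ((c & (((d & 1) ^ 0) | 1)) & 1)  →  (c & (((d & 1) ^ 0) | 1))
3. [and_comm →] (c & (((d & 1) ^ 0) | 1))  →  ((((d & 1) ^ 0) | 1) & c)
4. [and_true →] (d & 1)  →  d;  E1 = (((d ^ 0) | 1) & c)
5. [xor_false →] (d ^ 0)  →  d;  E1 = ((d | 1) & c)
6. [or_true →] (d | 1)  →  1;  E1 = (1 & c)
7. [and_true ←] c  →  (c & 1);  E1 = (1 & (c & 1))
8. [or_false ←] 1  →  (1 | 0);  E1 = ((1 | 0) & (c & 1))
9. [or_false ←] 1  →  (1 | 0);  E1 = ((1 | 0) & (c & (1 | 0)))
10. [or_true ←] 1  →  (0 | 1);  E1 = ((1 | 0) & (c & ((0 | 1) | 0)))
11. [and_true ←] 1  →  (1 & 1);  E1 = (((1 & 1) | 0) & (c & ((0 | 1) | 0)))
12. [or_false ←] (0 | 1)  →  ((0 | 1) | 0);  E1 = (((1 & 1) | 0) & (c & (((0 | 1) | 0) | 0)))
13. [xor_self ←] 0  →  (b ^ b);  E1 = (((1 & 1) | (b ^ b)) & (c & (((0 | 1) | 0) | 0)))
14. [or_false ←] (c & (((0 | 1) | 0) | 0))  →  ((c & (((0 | 1) | 0) | 0)) | 0);  this is E2

YES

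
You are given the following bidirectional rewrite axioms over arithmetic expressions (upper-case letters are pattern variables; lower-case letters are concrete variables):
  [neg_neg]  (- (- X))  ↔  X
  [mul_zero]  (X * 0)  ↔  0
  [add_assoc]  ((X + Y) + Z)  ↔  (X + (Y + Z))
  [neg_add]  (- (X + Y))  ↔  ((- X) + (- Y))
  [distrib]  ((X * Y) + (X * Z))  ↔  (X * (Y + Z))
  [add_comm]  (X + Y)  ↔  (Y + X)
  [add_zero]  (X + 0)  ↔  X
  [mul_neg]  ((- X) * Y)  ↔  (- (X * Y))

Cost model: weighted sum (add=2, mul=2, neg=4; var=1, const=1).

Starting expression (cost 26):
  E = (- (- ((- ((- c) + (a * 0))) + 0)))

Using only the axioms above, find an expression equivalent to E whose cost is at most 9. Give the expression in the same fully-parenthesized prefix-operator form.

step 1: neg_neg (→) rewrites (- (- ((- ((- c) + (a * 0))) + 0))) into ((- ((- c) + (a * 0))) + 0)
step 2: mul_zero (→) rewrites (a * 0) into 0, now ((- ((- c) + 0)) + 0)
step 3: add_zero (→) rewrites ((- ((- c) + 0)) + 0) into (- ((- c) + 0))
step 4: add_zero (→) rewrites ((- c) + 0) into (- c), reaching cost 9 (bound 9)

(- (- c))   [cost 9]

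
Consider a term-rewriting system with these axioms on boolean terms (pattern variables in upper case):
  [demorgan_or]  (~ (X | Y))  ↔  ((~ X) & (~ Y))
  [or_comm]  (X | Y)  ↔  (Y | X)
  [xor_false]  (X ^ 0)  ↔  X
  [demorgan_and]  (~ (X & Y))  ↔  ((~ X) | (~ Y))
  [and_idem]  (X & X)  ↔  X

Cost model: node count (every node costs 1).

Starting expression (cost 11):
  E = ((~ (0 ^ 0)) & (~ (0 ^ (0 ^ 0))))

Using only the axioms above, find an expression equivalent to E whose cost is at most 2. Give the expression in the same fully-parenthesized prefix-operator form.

step 1: xor_false (→) rewrites (0 ^ 0) into 0, now ((~ (0 ^ 0)) & (~ (0 ^ 0)))
step 2: and_idem (→) rewrites ((~ (0 ^ 0)) & (~ (0 ^ 0))) into (~ (0 ^ 0))
step 3: xor_false (→) rewrites (0 ^ 0) into 0, reaching cost 2 (bound 2)

(~ 0)   [cost 2]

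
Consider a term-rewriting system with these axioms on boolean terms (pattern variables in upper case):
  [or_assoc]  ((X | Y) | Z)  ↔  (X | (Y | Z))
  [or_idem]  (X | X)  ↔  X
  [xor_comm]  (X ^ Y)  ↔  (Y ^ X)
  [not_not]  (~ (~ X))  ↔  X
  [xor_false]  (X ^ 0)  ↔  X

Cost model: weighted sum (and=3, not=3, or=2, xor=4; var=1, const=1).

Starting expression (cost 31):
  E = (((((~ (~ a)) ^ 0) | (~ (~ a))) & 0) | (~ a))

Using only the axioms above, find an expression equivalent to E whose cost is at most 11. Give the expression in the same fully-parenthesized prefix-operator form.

(1) ((~ (~ a)) ^ 0)  =[xor_false →]=  (~ (~ a))    ⊢ ((((~ (~ a)) | (~ (~ a))) & 0) | (~ a))
(2) ((~ (~ a)) | (~ (~ a)))  =[or_idem →]=  (~ (~ a))    ⊢ (((~ (~ a)) & 0) | (~ a))
(3) (~ (~ a))  =[not_not →]=  a    ⊢ cost 11, within 11

((a & 0) | (~ a))   [cost 11]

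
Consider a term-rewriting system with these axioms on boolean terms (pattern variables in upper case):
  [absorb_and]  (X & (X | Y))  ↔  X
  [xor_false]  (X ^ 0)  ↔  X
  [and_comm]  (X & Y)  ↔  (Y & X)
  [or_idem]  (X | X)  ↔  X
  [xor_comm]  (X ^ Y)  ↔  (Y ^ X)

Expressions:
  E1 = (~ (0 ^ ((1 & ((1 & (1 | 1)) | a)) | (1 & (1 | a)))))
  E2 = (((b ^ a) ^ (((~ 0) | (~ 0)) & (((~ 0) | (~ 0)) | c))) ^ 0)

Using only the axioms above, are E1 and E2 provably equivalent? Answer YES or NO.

The axioms are sound identities: if E1 ↔* E2 then E1 and E2 evaluate identically under any assignment.
Under a=0, b=0, c=0: E1 evaluates to 0, E2 to 1. Distinct ⇒ no rewrite sequence connects them.

NO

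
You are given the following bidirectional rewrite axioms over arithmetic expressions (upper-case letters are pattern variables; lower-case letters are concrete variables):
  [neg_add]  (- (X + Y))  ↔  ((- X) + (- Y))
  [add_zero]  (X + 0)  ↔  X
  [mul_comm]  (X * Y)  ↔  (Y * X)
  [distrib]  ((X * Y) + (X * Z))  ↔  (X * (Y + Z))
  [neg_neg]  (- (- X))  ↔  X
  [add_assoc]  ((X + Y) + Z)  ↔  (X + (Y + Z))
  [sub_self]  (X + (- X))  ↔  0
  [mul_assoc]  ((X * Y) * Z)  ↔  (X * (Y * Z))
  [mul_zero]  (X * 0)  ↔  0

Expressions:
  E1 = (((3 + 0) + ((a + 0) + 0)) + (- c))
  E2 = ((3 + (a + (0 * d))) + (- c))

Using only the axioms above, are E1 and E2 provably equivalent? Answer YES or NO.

YES

(1) (a + 0)  =[add_zero →]=  a    ⊢ (((3 + 0) + (a + 0)) + (- c))
(2) (a + 0)  =[add_zero →]=  a    ⊢ (((3 + 0) + a) + (- c))
(3) (3 + 0)  =[add_zero →]=  3    ⊢ ((3 + a) + (- c))
(4) a  =[add_zero ←]=  (a + 0)    ⊢ ((3 + (a + 0)) + (- c))
(5) 0  =[mul_zero ←]=  (d * 0)    ⊢ ((3 + (a + (d * 0))) + (- c))
(6) (d * 0)  =[mul_comm →]=  (0 * d)    ⊢ E2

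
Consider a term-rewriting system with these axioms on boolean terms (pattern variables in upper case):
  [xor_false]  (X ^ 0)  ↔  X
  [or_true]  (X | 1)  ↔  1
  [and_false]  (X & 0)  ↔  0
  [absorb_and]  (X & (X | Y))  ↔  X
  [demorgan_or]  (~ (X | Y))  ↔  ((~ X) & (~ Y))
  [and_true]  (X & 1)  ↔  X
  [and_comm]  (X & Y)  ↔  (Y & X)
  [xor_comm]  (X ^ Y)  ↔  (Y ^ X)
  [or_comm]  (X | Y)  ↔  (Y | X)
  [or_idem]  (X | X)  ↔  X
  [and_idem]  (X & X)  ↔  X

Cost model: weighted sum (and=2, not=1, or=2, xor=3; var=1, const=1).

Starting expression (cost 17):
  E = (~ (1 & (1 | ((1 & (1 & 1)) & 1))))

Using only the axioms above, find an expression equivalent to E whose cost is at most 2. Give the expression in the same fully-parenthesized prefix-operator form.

(1) (1 & 1)  =[and_true →]=  1    ⊢ (~ (1 & (1 | ((1 & 1) & 1))))
(2) (1 & 1)  =[and_true →]=  1    ⊢ (~ (1 & (1 | (1 & 1))))
(3) (1 & 1)  =[and_idem →]=  1    ⊢ (~ (1 & (1 | 1)))
(4) (1 | 1)  =[or_idem →]=  1    ⊢ (~ (1 & 1))
(5) (1 & 1)  =[and_true →]=  1    ⊢ cost 2, within 2

(~ 1)   [cost 2]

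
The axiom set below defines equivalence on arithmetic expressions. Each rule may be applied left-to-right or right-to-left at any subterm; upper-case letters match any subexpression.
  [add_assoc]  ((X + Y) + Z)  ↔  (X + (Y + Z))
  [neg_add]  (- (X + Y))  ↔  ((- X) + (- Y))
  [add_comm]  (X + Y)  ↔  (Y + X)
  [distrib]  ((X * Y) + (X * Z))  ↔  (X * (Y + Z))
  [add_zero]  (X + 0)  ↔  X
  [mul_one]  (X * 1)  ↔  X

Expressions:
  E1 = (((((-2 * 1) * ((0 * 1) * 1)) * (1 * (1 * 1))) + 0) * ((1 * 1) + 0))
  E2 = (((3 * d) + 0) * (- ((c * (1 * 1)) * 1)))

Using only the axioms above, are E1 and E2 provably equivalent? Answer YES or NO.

Every axiom is a valid identity, so a rewrite proof would force E1 and E2 to agree under every assignment.
At c=1, d=1: E1 = 0 but E2 = -3; they differ, so no derivation exists.

NO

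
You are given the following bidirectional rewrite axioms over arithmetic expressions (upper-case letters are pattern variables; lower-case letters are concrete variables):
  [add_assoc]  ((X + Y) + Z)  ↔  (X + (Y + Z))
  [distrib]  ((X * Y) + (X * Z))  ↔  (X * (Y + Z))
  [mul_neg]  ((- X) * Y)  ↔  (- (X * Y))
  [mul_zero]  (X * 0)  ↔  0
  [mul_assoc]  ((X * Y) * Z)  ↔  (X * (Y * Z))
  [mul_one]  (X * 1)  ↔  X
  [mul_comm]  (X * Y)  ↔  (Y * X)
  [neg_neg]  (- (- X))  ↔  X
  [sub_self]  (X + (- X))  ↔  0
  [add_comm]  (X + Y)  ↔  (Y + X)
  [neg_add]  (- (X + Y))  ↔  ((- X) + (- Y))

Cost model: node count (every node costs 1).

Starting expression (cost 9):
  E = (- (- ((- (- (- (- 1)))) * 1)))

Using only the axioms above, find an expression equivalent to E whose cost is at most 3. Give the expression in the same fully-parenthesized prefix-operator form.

1. [neg_neg →] (- (- 1))  →  1;  E = (- (- ((- (- 1)) * 1)))
2. [mul_one →] ((- (- 1)) * 1)  →  (- (- 1));  E = (- (- (- (- 1))))
3. [neg_neg →] (- (- 1))  →  1;  cost 3 ≤ 3, done

(- (- 1))   [cost 3]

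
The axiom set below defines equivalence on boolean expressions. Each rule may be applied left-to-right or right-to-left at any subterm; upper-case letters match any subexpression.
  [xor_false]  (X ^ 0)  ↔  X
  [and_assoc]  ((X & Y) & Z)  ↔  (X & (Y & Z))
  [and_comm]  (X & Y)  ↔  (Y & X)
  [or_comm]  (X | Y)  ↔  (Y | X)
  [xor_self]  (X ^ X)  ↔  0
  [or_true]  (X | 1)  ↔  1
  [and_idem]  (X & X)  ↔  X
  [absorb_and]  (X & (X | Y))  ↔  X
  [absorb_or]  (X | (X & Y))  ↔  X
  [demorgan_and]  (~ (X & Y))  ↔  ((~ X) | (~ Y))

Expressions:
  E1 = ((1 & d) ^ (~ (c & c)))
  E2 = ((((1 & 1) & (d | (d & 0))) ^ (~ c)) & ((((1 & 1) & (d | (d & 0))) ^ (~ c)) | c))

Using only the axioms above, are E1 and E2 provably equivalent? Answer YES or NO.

1. [and_idem →] (c & c)  →  c;  E1 = ((1 & d) ^ (~ c))
2. [absorb_or ←] d  →  (d | (d & 0));  E1 = ((1 & (d | (d & 0))) ^ (~ c))
3. [and_idem ←] 1  →  (1 & 1);  E1 = (((1 & 1) & (d | (d & 0))) ^ (~ c))
4. [absorb_and ←] (((1 & 1) & (d | (d & 0))) ^ (~ c))  →  ((((1 & 1) & (d | (d & 0))) ^ (~ c)) & ((((1 & 1) & (d | (d & 0))) ^ (~ c)) | c));  this is E2

YES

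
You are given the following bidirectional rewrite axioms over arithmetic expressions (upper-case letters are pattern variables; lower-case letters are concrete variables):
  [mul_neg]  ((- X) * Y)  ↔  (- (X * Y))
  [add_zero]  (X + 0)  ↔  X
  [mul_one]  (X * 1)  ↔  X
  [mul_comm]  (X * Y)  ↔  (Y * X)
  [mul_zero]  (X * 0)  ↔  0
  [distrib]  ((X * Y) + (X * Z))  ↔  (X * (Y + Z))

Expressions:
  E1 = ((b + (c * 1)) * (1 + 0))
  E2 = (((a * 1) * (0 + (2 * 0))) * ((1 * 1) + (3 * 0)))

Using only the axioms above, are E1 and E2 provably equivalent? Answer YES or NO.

NO

All listed rules preserve value, hence provable equivalence implies equal values everywhere; look for a separating assignment.
a=0, b=0, c=1 gives E1 ↦ 1, E2 ↦ 0; values differ ⇒ not provably equivalent.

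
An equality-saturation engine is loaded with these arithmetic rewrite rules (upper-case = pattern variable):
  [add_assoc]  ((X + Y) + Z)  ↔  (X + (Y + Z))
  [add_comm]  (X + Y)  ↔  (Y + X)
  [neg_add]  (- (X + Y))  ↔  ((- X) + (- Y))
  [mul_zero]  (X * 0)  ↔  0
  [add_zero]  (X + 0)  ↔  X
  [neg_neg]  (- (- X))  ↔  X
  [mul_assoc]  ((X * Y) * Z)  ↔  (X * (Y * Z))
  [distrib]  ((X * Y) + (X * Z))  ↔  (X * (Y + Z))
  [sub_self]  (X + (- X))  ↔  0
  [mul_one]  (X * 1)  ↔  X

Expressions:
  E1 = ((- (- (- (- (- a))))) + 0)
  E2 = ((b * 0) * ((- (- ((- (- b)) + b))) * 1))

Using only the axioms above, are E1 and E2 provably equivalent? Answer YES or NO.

NO

The axioms are sound identities: if E1 ↔* E2 then E1 and E2 evaluate identically under any assignment.
Under a=1, b=0: E1 evaluates to -1, E2 to 0. Distinct ⇒ no rewrite sequence connects them.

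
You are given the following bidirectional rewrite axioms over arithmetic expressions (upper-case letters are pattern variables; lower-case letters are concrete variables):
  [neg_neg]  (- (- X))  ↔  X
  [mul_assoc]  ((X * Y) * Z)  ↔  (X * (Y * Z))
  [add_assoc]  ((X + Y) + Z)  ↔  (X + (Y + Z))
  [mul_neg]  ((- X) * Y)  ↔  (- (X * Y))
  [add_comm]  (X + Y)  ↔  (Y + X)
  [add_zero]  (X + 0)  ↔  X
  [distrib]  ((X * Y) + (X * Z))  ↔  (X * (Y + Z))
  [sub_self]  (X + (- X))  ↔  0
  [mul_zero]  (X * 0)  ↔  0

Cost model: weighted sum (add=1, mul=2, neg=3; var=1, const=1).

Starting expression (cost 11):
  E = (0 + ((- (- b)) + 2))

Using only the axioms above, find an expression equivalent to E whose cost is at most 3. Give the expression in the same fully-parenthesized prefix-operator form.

(b + 2)   [cost 3]

1. [add_comm →] (0 + ((- (- b)) + 2))  →  (((- (- b)) + 2) + 0)
2. [neg_neg →] (- (- b))  →  b;  E = ((b + 2) + 0)
3. [add_zero →] ((b + 2) + 0)  →  (b + 2);  cost 3 ≤ 3, done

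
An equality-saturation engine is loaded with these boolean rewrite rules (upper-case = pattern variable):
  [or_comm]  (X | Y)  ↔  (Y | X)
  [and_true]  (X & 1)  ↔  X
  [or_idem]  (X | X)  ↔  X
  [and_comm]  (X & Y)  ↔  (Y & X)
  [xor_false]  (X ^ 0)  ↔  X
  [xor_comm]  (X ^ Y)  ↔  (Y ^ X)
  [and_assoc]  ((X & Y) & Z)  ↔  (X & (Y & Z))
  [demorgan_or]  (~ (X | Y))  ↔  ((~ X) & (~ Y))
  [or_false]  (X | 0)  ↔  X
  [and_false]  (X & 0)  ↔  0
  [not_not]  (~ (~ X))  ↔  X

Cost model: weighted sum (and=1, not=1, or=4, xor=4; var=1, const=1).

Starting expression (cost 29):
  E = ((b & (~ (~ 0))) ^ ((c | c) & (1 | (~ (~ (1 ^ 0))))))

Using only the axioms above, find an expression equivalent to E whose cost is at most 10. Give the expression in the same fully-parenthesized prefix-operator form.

step 1: not_not (→) rewrites (~ (~ (1 ^ 0))) into (1 ^ 0), now ((b & (~ (~ 0))) ^ ((c | c) & (1 | (1 ^ 0))))
step 2: or_comm (→) rewrites (1 | (1 ^ 0)) into ((1 ^ 0) | 1), now ((b & (~ (~ 0))) ^ ((c | c) & ((1 ^ 0) | 1)))
step 3: xor_false (→) rewrites (1 ^ 0) into 1, now ((b & (~ (~ 0))) ^ ((c | c) & (1 | 1)))
step 4: not_not (→) rewrites (~ (~ 0)) into 0, now ((b & 0) ^ ((c | c) & (1 | 1)))
step 5: or_idem (→) rewrites (c | c) into c, now ((b & 0) ^ (c & (1 | 1)))
step 6: or_idem (→) rewrites (1 | 1) into 1, reaching cost 10 (bound 10)

((b & 0) ^ (c & 1))   [cost 10]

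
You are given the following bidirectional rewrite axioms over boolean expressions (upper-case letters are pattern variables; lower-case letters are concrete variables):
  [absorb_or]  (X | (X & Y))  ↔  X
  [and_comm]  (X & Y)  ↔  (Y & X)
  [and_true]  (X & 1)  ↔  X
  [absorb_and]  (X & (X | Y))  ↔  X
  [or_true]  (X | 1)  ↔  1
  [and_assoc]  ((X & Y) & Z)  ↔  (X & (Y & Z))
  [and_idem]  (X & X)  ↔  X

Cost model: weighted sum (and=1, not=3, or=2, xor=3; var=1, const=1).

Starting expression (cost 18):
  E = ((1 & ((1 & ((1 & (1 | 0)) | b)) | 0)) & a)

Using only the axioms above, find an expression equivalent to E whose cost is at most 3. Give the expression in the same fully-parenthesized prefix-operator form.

(1 & a)   [cost 3]

1. [absorb_and →] (1 & (1 | 0))  →  1;  E = ((1 & ((1 & (1 | b)) | 0)) & a)
2. [absorb_and →] (1 & (1 | b))  →  1;  E = ((1 & (1 | 0)) & a)
3. [absorb_and →] (1 & (1 | 0))  →  1;  cost 3 ≤ 3, done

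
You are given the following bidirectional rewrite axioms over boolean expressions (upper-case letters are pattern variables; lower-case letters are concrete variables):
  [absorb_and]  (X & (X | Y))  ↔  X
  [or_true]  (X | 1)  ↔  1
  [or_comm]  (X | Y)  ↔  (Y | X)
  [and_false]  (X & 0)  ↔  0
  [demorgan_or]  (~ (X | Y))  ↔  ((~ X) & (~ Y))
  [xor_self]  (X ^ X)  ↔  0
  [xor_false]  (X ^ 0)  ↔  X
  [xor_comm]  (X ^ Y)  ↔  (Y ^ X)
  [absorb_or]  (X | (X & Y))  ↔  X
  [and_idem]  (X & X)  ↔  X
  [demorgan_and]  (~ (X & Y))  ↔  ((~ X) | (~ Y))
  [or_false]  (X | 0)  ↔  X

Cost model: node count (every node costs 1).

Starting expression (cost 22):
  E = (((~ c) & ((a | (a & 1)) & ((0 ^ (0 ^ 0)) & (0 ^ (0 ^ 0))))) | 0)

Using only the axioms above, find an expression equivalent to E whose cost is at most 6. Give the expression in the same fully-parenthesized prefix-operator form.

(1) (((~ c) & ((a | (a & 1)) & ((0 ^ (0 ^ 0)) & (0 ^ (0 ^ 0))))) | 0)  =[or_false →]=  ((~ c) & ((a | (a & 1)) & ((0 ^ (0 ^ 0)) & (0 ^ (0 ^ 0)))))
(2) (a | (a & 1))  =[absorb_or →]=  a    ⊢ ((~ c) & (a & ((0 ^ (0 ^ 0)) & (0 ^ (0 ^ 0)))))
(3) ((0 ^ (0 ^ 0)) & (0 ^ (0 ^ 0)))  =[and_idem →]=  (0 ^ (0 ^ 0))    ⊢ ((~ c) & (a & (0 ^ (0 ^ 0))))
(4) (0 ^ 0)  =[xor_self →]=  0    ⊢ ((~ c) & (a & (0 ^ 0)))
(5) (0 ^ 0)  =[xor_self →]=  0    ⊢ cost 6, within 6

((~ c) & (a & 0))   [cost 6]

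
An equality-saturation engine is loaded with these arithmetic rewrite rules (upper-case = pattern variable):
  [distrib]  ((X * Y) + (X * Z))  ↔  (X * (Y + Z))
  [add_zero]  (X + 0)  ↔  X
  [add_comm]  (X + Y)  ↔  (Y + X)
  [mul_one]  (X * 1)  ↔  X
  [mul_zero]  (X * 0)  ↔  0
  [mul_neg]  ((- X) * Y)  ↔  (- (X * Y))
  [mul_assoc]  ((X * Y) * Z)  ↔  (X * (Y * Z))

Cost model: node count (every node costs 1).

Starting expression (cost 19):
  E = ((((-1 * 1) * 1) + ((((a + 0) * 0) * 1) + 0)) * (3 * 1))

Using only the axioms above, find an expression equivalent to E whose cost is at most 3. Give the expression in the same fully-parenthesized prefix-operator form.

(-1 * 3)   [cost 3]

step 1: mul_one (→) rewrites (((a + 0) * 0) * 1) into ((a + 0) * 0), now ((((-1 * 1) * 1) + (((a + 0) * 0) + 0)) * (3 * 1))
step 2: mul_one (→) rewrites ((-1 * 1) * 1) into (-1 * 1), now (((-1 * 1) + (((a + 0) * 0) + 0)) * (3 * 1))
step 3: mul_one (→) rewrites (-1 * 1) into -1, now ((-1 + (((a + 0) * 0) + 0)) * (3 * 1))
step 4: add_zero (→) rewrites (((a + 0) * 0) + 0) into ((a + 0) * 0), now ((-1 + ((a + 0) * 0)) * (3 * 1))
step 5: add_zero (→) rewrites (a + 0) into a, now ((-1 + (a * 0)) * (3 * 1))
step 6: mul_one (→) rewrites (3 * 1) into 3, now ((-1 + (a * 0)) * 3)
step 7: mul_zero (→) rewrites (a * 0) into 0, now ((-1 + 0) * 3)
step 8: add_zero (→) rewrites (-1 + 0) into -1, reaching cost 3 (bound 3)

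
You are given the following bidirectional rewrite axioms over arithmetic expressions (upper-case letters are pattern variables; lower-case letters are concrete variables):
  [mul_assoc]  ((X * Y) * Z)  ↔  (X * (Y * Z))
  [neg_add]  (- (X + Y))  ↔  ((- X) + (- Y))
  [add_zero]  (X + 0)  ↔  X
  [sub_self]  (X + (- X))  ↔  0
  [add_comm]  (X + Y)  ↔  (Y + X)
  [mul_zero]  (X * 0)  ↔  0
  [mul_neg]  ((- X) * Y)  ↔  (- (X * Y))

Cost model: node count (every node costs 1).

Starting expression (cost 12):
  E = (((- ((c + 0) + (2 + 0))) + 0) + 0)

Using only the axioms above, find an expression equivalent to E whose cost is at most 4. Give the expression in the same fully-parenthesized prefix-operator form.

(- (c + 2))   [cost 4]

(1) (((- ((c + 0) + (2 + 0))) + 0) + 0)  =[add_zero →]=  ((- ((c + 0) + (2 + 0))) + 0)
(2) ((- ((c + 0) + (2 + 0))) + 0)  =[add_zero →]=  (- ((c + 0) + (2 + 0)))
(3) (c + 0)  =[add_zero →]=  c    ⊢ (- (c + (2 + 0)))
(4) (2 + 0)  =[add_zero →]=  2    ⊢ cost 4, within 4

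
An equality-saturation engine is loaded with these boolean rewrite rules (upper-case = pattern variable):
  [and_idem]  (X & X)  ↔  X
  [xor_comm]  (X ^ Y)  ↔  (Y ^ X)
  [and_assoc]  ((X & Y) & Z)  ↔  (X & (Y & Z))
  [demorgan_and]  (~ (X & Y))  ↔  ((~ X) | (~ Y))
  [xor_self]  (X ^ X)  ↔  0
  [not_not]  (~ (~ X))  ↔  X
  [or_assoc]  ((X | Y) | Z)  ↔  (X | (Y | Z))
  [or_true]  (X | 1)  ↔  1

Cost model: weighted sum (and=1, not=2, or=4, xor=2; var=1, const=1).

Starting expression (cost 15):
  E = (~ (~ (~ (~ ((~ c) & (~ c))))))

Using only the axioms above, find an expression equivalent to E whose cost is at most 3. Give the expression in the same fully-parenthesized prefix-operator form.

(~ c)   [cost 3]

(1) ((~ c) & (~ c))  =[and_idem →]=  (~ c)    ⊢ (~ (~ (~ (~ (~ c)))))
(2) (~ (~ (~ (~ (~ c)))))  =[not_not →]=  (~ (~ (~ c)))
(3) (~ (~ (~ c)))  =[not_not →]=  (~ c)    ⊢ cost 3, within 3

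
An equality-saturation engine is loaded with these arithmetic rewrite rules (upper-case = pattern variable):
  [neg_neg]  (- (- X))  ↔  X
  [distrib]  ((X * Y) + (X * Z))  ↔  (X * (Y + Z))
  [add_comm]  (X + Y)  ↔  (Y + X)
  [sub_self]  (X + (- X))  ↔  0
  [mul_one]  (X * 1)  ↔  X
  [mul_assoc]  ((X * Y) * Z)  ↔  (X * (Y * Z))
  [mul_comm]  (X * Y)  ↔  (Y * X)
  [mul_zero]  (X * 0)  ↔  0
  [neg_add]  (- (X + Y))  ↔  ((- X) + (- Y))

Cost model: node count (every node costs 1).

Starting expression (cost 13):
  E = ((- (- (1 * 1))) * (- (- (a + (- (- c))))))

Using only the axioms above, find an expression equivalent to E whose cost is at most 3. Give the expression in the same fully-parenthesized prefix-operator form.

(a + c)   [cost 3]

(1) (- (- (a + (- (- c)))))  =[neg_neg →]=  (a + (- (- c)))    ⊢ ((- (- (1 * 1))) * (a + (- (- c))))
(2) (- (- c))  =[neg_neg →]=  c    ⊢ ((- (- (1 * 1))) * (a + c))
(3) (- (- (1 * 1)))  =[neg_neg →]=  (1 * 1)    ⊢ ((1 * 1) * (a + c))
(4) (1 * 1)  =[mul_one →]=  1    ⊢ (1 * (a + c))
(5) (1 * (a + c))  =[mul_comm →]=  ((a + c) * 1)
(6) ((a + c) * 1)  =[mul_one →]=  (a + c)    ⊢ cost 3, within 3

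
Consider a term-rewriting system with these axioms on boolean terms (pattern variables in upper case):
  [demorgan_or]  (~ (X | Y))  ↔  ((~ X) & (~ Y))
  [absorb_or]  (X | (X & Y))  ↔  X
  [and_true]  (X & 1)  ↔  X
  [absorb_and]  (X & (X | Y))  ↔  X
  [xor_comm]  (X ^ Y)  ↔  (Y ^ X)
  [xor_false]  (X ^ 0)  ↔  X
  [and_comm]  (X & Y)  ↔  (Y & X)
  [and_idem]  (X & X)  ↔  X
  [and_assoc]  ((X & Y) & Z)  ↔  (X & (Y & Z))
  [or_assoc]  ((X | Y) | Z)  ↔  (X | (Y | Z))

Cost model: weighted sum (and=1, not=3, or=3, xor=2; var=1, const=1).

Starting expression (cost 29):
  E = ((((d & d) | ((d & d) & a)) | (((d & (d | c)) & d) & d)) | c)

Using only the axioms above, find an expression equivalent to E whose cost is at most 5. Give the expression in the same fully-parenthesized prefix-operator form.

(d | c)   [cost 5]

(1) (d & (d | c))  =[absorb_and →]=  d    ⊢ ((((d & d) | ((d & d) & a)) | ((d & d) & d)) | c)
(2) ((d & d) | ((d & d) & a))  =[absorb_or →]=  (d & d)    ⊢ (((d & d) | ((d & d) & d)) | c)
(3) ((d & d) | ((d & d) & d))  =[absorb_or →]=  (d & d)    ⊢ ((d & d) | c)
(4) (d & d)  =[and_idem →]=  d    ⊢ cost 5, within 5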